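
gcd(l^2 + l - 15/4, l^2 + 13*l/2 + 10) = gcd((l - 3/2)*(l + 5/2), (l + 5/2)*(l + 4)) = l + 5/2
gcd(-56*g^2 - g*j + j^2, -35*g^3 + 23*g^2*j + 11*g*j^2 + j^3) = 7*g + j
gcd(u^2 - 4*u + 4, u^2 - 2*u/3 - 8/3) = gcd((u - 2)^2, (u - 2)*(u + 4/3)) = u - 2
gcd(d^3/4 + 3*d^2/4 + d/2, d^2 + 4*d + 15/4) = 1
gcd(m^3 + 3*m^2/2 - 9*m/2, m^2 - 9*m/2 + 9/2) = m - 3/2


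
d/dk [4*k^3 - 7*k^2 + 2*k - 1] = 12*k^2 - 14*k + 2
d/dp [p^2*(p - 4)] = p*(3*p - 8)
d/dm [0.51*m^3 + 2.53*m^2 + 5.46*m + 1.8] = 1.53*m^2 + 5.06*m + 5.46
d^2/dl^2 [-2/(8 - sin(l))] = 2*(-8*sin(l) + cos(l)^2 + 1)/(sin(l) - 8)^3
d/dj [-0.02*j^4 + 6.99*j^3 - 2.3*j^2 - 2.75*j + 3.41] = -0.08*j^3 + 20.97*j^2 - 4.6*j - 2.75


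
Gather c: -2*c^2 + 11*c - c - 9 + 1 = -2*c^2 + 10*c - 8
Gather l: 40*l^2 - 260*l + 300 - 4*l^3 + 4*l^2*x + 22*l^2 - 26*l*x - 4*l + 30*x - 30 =-4*l^3 + l^2*(4*x + 62) + l*(-26*x - 264) + 30*x + 270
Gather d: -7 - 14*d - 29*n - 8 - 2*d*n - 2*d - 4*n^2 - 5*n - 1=d*(-2*n - 16) - 4*n^2 - 34*n - 16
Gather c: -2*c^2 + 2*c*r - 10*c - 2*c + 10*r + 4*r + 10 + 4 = -2*c^2 + c*(2*r - 12) + 14*r + 14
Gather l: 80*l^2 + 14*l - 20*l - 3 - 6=80*l^2 - 6*l - 9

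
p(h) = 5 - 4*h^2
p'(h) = -8*h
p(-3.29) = -38.30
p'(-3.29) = 26.32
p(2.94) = -29.57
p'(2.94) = -23.52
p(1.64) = -5.76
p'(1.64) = -13.12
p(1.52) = -4.24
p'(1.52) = -12.16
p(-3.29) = -38.30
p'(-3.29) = 26.32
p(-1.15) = -0.29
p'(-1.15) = 9.20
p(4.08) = -61.59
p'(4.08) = -32.64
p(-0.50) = 4.00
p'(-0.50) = 4.00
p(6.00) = -139.00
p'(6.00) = -48.00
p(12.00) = -571.00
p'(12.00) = -96.00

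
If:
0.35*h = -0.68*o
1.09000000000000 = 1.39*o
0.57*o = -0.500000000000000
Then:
No Solution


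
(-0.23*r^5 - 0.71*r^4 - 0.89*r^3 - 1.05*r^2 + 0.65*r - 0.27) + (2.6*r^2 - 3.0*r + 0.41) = -0.23*r^5 - 0.71*r^4 - 0.89*r^3 + 1.55*r^2 - 2.35*r + 0.14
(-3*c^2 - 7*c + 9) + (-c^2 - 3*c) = -4*c^2 - 10*c + 9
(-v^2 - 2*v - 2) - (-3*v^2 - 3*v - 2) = 2*v^2 + v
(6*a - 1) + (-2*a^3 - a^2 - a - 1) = -2*a^3 - a^2 + 5*a - 2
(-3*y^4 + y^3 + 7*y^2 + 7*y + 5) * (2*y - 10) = -6*y^5 + 32*y^4 + 4*y^3 - 56*y^2 - 60*y - 50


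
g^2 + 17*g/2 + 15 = (g + 5/2)*(g + 6)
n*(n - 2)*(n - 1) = n^3 - 3*n^2 + 2*n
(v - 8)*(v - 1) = v^2 - 9*v + 8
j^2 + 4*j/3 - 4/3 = (j - 2/3)*(j + 2)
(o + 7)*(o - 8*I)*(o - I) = o^3 + 7*o^2 - 9*I*o^2 - 8*o - 63*I*o - 56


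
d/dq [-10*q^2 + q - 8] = 1 - 20*q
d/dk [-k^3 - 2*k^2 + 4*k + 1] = -3*k^2 - 4*k + 4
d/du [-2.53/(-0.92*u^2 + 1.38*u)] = (3.4914 - 4.6552*u)/(u^2*(0.92*u - 1.38)^2)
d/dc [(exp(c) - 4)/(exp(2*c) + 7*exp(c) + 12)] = (-(exp(c) - 4)*(2*exp(c) + 7) + exp(2*c) + 7*exp(c) + 12)*exp(c)/(exp(2*c) + 7*exp(c) + 12)^2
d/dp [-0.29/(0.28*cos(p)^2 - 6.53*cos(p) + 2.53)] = (1.8937 - 0.1624*cos(p))*sin(p)/(0.28*cos(p)^2 - 6.53*cos(p) + 2.53)^2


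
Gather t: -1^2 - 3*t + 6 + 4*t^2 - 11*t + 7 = 4*t^2 - 14*t + 12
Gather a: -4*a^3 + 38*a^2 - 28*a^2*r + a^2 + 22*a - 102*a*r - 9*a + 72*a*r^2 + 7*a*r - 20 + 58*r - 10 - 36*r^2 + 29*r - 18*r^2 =-4*a^3 + a^2*(39 - 28*r) + a*(72*r^2 - 95*r + 13) - 54*r^2 + 87*r - 30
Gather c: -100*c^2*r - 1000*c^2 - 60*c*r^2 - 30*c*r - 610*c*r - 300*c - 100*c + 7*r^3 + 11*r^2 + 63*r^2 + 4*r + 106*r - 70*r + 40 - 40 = c^2*(-100*r - 1000) + c*(-60*r^2 - 640*r - 400) + 7*r^3 + 74*r^2 + 40*r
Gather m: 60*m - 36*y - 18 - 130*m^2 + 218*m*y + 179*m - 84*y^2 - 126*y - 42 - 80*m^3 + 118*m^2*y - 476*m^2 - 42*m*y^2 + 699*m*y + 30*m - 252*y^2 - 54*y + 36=-80*m^3 + m^2*(118*y - 606) + m*(-42*y^2 + 917*y + 269) - 336*y^2 - 216*y - 24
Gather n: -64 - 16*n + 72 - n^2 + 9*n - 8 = -n^2 - 7*n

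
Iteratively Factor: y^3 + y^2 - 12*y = (y - 3)*(y^2 + 4*y) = (y - 3)*(y + 4)*(y)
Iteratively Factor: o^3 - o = (o + 1)*(o^2 - o) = (o - 1)*(o + 1)*(o)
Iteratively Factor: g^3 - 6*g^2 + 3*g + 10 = (g - 2)*(g^2 - 4*g - 5) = (g - 5)*(g - 2)*(g + 1)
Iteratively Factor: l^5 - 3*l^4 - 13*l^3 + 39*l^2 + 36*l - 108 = (l + 3)*(l^4 - 6*l^3 + 5*l^2 + 24*l - 36) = (l + 2)*(l + 3)*(l^3 - 8*l^2 + 21*l - 18) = (l - 3)*(l + 2)*(l + 3)*(l^2 - 5*l + 6) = (l - 3)*(l - 2)*(l + 2)*(l + 3)*(l - 3)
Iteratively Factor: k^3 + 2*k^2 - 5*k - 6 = (k + 3)*(k^2 - k - 2) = (k + 1)*(k + 3)*(k - 2)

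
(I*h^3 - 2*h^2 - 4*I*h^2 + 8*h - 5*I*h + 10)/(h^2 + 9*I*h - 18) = (I*h^3 + h^2*(-2 - 4*I) + h*(8 - 5*I) + 10)/(h^2 + 9*I*h - 18)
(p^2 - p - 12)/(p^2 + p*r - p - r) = (p^2 - p - 12)/(p^2 + p*r - p - r)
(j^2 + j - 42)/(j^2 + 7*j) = (j - 6)/j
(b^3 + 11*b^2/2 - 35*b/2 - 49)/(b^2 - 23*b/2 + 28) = (b^2 + 9*b + 14)/(b - 8)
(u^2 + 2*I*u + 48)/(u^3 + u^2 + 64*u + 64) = (u - 6*I)/(u^2 + u*(1 - 8*I) - 8*I)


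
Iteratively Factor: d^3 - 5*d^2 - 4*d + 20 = (d - 2)*(d^2 - 3*d - 10) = (d - 5)*(d - 2)*(d + 2)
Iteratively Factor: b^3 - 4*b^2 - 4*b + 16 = (b - 2)*(b^2 - 2*b - 8) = (b - 4)*(b - 2)*(b + 2)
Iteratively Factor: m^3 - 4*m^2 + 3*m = (m - 1)*(m^2 - 3*m) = (m - 3)*(m - 1)*(m)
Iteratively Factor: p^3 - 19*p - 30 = (p + 3)*(p^2 - 3*p - 10) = (p + 2)*(p + 3)*(p - 5)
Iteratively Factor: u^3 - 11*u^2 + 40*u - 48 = (u - 3)*(u^2 - 8*u + 16) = (u - 4)*(u - 3)*(u - 4)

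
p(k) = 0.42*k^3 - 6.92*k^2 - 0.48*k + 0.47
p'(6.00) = -38.16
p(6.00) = -160.81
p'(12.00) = 14.88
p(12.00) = -276.01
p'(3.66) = -34.26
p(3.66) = -73.39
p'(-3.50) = 63.40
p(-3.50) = -100.63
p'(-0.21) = 2.48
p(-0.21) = 0.26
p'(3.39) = -32.92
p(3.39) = -64.32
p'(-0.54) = 7.36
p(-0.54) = -1.35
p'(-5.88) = 124.46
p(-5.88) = -321.35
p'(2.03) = -23.38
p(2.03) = -25.51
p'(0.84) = -11.22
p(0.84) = -4.57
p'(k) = 1.26*k^2 - 13.84*k - 0.48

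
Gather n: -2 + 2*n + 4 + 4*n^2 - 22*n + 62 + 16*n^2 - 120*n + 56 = 20*n^2 - 140*n + 120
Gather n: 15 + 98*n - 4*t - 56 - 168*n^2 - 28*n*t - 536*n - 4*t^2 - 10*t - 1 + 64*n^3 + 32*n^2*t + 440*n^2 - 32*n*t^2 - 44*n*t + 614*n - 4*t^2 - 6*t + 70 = 64*n^3 + n^2*(32*t + 272) + n*(-32*t^2 - 72*t + 176) - 8*t^2 - 20*t + 28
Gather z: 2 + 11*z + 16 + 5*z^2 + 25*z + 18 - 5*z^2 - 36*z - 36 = 0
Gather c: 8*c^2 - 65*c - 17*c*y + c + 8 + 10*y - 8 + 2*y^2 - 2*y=8*c^2 + c*(-17*y - 64) + 2*y^2 + 8*y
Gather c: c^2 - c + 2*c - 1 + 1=c^2 + c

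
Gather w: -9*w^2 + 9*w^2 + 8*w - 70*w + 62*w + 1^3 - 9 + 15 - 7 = 0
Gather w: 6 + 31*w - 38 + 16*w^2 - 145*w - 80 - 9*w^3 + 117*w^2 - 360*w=-9*w^3 + 133*w^2 - 474*w - 112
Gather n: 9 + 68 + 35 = 112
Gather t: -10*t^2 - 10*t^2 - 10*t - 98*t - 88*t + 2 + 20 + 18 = -20*t^2 - 196*t + 40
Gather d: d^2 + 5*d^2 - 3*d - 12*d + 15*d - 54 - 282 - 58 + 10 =6*d^2 - 384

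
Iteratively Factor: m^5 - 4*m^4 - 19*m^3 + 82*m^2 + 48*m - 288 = (m - 3)*(m^4 - m^3 - 22*m^2 + 16*m + 96) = (m - 4)*(m - 3)*(m^3 + 3*m^2 - 10*m - 24) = (m - 4)*(m - 3)*(m + 4)*(m^2 - m - 6) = (m - 4)*(m - 3)*(m + 2)*(m + 4)*(m - 3)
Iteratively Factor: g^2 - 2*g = (g)*(g - 2)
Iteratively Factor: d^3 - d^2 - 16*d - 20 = (d + 2)*(d^2 - 3*d - 10) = (d - 5)*(d + 2)*(d + 2)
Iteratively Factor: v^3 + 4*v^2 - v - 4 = (v + 4)*(v^2 - 1) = (v + 1)*(v + 4)*(v - 1)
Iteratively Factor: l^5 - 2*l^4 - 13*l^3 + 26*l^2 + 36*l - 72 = (l - 3)*(l^4 + l^3 - 10*l^2 - 4*l + 24) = (l - 3)*(l - 2)*(l^3 + 3*l^2 - 4*l - 12) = (l - 3)*(l - 2)^2*(l^2 + 5*l + 6) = (l - 3)*(l - 2)^2*(l + 2)*(l + 3)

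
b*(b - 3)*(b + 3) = b^3 - 9*b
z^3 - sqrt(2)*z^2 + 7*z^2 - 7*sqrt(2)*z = z*(z + 7)*(z - sqrt(2))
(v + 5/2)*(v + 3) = v^2 + 11*v/2 + 15/2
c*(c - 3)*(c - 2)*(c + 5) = c^4 - 19*c^2 + 30*c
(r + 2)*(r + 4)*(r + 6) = r^3 + 12*r^2 + 44*r + 48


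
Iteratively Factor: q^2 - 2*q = (q - 2)*(q)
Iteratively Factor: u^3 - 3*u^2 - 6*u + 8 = (u - 1)*(u^2 - 2*u - 8) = (u - 1)*(u + 2)*(u - 4)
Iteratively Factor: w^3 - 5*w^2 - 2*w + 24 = (w + 2)*(w^2 - 7*w + 12) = (w - 4)*(w + 2)*(w - 3)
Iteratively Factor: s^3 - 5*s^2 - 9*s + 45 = (s - 5)*(s^2 - 9) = (s - 5)*(s - 3)*(s + 3)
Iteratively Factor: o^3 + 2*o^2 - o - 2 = (o + 1)*(o^2 + o - 2) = (o + 1)*(o + 2)*(o - 1)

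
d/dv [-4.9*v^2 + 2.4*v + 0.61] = 2.4 - 9.8*v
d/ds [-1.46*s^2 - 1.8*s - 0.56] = -2.92*s - 1.8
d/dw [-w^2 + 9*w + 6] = 9 - 2*w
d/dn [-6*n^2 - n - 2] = -12*n - 1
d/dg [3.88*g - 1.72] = 3.88000000000000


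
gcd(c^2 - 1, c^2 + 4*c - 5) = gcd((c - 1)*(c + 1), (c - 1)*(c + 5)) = c - 1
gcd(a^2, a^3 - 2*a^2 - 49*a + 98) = 1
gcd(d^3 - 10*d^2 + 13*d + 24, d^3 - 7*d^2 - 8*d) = d^2 - 7*d - 8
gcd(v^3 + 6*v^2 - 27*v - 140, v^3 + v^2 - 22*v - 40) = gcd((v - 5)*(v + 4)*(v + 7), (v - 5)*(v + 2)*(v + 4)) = v^2 - v - 20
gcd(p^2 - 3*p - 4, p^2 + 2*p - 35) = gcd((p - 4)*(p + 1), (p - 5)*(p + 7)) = 1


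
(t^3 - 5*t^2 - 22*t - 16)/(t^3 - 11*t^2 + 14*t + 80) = (t + 1)/(t - 5)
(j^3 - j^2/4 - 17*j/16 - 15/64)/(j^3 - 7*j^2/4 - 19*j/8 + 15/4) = (16*j^2 + 16*j + 3)/(8*(2*j^2 - j - 6))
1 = 1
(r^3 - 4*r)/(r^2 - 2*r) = r + 2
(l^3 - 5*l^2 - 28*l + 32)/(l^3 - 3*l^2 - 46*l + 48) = (l + 4)/(l + 6)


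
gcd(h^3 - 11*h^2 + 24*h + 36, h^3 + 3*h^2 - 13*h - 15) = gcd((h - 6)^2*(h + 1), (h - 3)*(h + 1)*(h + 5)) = h + 1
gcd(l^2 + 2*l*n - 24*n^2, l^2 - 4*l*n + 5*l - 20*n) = l - 4*n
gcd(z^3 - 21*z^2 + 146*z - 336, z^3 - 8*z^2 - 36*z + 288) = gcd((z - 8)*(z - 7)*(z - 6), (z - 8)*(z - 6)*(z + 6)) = z^2 - 14*z + 48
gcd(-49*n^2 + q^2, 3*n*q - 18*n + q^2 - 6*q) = 1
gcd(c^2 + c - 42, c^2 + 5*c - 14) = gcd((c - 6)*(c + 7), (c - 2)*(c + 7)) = c + 7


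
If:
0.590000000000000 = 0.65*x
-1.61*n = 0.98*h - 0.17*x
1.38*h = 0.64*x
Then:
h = 0.42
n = -0.16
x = 0.91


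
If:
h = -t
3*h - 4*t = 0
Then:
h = 0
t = 0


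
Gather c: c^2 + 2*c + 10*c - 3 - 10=c^2 + 12*c - 13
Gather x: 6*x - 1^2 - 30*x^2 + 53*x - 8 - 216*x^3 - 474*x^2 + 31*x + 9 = -216*x^3 - 504*x^2 + 90*x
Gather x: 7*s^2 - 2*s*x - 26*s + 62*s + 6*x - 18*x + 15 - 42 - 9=7*s^2 + 36*s + x*(-2*s - 12) - 36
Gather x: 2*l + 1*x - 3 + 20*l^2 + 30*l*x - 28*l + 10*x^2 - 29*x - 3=20*l^2 - 26*l + 10*x^2 + x*(30*l - 28) - 6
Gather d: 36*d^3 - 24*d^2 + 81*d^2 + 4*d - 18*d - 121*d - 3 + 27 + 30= 36*d^3 + 57*d^2 - 135*d + 54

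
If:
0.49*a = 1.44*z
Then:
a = 2.93877551020408*z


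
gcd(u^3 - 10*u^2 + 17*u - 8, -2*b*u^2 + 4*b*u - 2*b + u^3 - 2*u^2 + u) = u^2 - 2*u + 1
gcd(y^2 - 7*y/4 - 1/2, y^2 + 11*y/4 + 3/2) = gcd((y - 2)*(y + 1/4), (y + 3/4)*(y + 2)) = 1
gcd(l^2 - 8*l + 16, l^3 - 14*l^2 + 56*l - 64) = l - 4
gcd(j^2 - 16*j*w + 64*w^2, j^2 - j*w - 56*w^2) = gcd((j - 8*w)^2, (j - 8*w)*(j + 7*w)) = -j + 8*w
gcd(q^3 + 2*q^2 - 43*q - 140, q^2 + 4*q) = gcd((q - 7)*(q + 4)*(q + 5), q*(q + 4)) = q + 4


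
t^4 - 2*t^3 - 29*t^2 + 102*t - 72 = (t - 4)*(t - 3)*(t - 1)*(t + 6)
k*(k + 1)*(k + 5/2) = k^3 + 7*k^2/2 + 5*k/2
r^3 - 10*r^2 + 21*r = r*(r - 7)*(r - 3)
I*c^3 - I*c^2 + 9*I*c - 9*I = (c - 3*I)*(c + 3*I)*(I*c - I)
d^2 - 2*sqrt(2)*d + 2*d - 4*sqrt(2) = (d + 2)*(d - 2*sqrt(2))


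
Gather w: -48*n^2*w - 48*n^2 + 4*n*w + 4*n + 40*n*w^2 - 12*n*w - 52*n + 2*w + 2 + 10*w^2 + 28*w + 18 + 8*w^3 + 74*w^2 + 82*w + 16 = -48*n^2 - 48*n + 8*w^3 + w^2*(40*n + 84) + w*(-48*n^2 - 8*n + 112) + 36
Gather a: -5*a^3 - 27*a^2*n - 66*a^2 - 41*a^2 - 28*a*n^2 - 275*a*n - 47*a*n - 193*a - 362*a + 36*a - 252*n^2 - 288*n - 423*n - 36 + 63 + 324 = -5*a^3 + a^2*(-27*n - 107) + a*(-28*n^2 - 322*n - 519) - 252*n^2 - 711*n + 351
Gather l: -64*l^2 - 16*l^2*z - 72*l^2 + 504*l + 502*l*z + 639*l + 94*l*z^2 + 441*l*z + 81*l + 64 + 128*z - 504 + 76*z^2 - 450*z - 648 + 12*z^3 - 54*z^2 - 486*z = l^2*(-16*z - 136) + l*(94*z^2 + 943*z + 1224) + 12*z^3 + 22*z^2 - 808*z - 1088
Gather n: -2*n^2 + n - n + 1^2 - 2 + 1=-2*n^2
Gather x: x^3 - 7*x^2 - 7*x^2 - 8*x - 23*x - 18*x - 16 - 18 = x^3 - 14*x^2 - 49*x - 34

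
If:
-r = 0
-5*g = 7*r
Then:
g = 0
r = 0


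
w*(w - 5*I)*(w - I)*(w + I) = w^4 - 5*I*w^3 + w^2 - 5*I*w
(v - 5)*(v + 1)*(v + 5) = v^3 + v^2 - 25*v - 25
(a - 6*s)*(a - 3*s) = a^2 - 9*a*s + 18*s^2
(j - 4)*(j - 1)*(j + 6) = j^3 + j^2 - 26*j + 24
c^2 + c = c*(c + 1)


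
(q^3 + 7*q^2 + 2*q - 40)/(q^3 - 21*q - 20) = (q^2 + 3*q - 10)/(q^2 - 4*q - 5)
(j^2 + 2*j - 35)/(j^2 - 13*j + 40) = (j + 7)/(j - 8)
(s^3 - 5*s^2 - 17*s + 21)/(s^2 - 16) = (s^3 - 5*s^2 - 17*s + 21)/(s^2 - 16)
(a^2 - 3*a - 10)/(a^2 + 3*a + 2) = (a - 5)/(a + 1)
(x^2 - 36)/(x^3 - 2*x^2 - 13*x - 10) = (36 - x^2)/(-x^3 + 2*x^2 + 13*x + 10)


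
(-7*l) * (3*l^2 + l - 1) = -21*l^3 - 7*l^2 + 7*l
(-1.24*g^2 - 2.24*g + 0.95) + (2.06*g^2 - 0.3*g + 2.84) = 0.82*g^2 - 2.54*g + 3.79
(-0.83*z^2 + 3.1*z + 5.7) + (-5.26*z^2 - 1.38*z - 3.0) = -6.09*z^2 + 1.72*z + 2.7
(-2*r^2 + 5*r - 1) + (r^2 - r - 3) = -r^2 + 4*r - 4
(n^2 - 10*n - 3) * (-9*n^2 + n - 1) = -9*n^4 + 91*n^3 + 16*n^2 + 7*n + 3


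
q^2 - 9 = (q - 3)*(q + 3)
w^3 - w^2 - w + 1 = (w - 1)^2*(w + 1)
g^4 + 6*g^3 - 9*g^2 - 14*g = g*(g - 2)*(g + 1)*(g + 7)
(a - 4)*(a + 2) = a^2 - 2*a - 8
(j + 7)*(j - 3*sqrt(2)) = j^2 - 3*sqrt(2)*j + 7*j - 21*sqrt(2)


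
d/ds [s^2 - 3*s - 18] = 2*s - 3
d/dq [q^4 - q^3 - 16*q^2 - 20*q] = 4*q^3 - 3*q^2 - 32*q - 20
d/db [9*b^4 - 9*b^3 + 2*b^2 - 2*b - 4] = 36*b^3 - 27*b^2 + 4*b - 2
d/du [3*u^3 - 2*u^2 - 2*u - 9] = 9*u^2 - 4*u - 2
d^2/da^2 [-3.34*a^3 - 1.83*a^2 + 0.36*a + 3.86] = -20.04*a - 3.66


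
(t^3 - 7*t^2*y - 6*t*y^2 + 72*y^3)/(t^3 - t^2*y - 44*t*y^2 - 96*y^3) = (-t^2 + 10*t*y - 24*y^2)/(-t^2 + 4*t*y + 32*y^2)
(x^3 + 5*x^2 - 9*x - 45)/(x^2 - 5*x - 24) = (x^2 + 2*x - 15)/(x - 8)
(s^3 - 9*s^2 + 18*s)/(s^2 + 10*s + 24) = s*(s^2 - 9*s + 18)/(s^2 + 10*s + 24)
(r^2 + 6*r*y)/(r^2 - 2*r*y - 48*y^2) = r/(r - 8*y)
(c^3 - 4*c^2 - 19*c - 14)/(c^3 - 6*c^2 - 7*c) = (c + 2)/c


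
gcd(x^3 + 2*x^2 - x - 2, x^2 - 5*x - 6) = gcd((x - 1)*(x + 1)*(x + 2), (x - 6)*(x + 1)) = x + 1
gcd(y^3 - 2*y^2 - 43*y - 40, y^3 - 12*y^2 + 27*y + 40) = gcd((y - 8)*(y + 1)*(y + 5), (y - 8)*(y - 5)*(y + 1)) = y^2 - 7*y - 8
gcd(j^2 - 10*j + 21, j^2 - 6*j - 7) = j - 7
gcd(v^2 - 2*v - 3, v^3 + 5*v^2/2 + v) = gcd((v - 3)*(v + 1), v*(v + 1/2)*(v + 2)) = 1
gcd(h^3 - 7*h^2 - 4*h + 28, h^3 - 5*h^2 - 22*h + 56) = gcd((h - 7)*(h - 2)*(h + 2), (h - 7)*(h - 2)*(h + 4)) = h^2 - 9*h + 14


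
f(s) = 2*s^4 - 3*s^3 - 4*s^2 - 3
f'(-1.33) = -24.10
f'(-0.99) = -8.66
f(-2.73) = 139.32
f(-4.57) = 1072.15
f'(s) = 8*s^3 - 9*s^2 - 8*s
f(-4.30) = 845.32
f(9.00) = 10608.00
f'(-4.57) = -914.96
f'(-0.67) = -1.09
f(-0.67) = -3.49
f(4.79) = 628.38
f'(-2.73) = -208.01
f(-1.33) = 3.24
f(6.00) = 1797.00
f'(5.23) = 856.43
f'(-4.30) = -768.07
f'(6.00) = 1356.00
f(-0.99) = -2.09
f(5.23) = 954.78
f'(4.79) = 634.40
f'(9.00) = 5031.00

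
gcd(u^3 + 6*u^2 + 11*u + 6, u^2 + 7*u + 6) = u + 1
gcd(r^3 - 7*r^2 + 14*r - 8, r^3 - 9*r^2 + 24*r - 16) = r^2 - 5*r + 4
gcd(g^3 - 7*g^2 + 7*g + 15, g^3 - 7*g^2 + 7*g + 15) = g^3 - 7*g^2 + 7*g + 15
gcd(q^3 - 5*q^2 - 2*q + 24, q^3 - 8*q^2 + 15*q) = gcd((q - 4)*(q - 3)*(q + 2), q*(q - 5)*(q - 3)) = q - 3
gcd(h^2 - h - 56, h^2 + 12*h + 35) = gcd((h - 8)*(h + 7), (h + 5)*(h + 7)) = h + 7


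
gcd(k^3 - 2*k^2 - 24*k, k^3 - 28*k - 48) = k^2 - 2*k - 24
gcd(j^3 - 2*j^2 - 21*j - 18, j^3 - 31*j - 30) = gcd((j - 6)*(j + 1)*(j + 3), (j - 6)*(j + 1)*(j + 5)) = j^2 - 5*j - 6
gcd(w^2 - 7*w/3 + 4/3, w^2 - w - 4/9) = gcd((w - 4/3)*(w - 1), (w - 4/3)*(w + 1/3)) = w - 4/3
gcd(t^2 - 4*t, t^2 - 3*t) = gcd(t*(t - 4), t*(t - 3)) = t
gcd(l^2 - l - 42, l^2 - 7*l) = l - 7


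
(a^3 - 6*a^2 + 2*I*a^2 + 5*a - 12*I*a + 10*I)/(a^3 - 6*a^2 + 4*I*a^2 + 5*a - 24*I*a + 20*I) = (a + 2*I)/(a + 4*I)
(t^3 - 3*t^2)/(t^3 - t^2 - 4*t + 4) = t^2*(t - 3)/(t^3 - t^2 - 4*t + 4)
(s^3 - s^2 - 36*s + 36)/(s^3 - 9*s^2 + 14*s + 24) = (s^2 + 5*s - 6)/(s^2 - 3*s - 4)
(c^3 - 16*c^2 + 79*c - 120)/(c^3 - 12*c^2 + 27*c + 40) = (c - 3)/(c + 1)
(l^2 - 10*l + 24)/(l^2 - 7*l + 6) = (l - 4)/(l - 1)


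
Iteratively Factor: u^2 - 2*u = (u - 2)*(u)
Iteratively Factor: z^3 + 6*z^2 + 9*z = (z + 3)*(z^2 + 3*z) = (z + 3)^2*(z)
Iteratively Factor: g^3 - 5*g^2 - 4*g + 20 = (g + 2)*(g^2 - 7*g + 10) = (g - 2)*(g + 2)*(g - 5)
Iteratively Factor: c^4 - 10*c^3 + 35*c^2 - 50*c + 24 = (c - 1)*(c^3 - 9*c^2 + 26*c - 24) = (c - 3)*(c - 1)*(c^2 - 6*c + 8) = (c - 3)*(c - 2)*(c - 1)*(c - 4)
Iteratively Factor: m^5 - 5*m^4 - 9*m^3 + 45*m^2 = (m)*(m^4 - 5*m^3 - 9*m^2 + 45*m) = m^2*(m^3 - 5*m^2 - 9*m + 45) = m^2*(m - 5)*(m^2 - 9) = m^2*(m - 5)*(m - 3)*(m + 3)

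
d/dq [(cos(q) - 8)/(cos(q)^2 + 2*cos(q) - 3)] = (cos(q)^2 - 16*cos(q) - 13)*sin(q)/(cos(q)^2 + 2*cos(q) - 3)^2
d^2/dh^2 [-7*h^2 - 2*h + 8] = -14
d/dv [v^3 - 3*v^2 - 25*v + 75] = 3*v^2 - 6*v - 25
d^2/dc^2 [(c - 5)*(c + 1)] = 2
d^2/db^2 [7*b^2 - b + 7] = 14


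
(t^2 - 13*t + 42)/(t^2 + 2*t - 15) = (t^2 - 13*t + 42)/(t^2 + 2*t - 15)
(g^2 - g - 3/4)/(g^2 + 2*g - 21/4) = (2*g + 1)/(2*g + 7)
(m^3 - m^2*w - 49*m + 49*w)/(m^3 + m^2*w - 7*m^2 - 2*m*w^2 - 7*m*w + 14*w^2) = (m + 7)/(m + 2*w)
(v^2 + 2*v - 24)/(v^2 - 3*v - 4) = (v + 6)/(v + 1)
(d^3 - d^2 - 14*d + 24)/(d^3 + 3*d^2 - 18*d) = (d^2 + 2*d - 8)/(d*(d + 6))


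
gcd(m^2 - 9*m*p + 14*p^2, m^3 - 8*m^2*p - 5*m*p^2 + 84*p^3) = -m + 7*p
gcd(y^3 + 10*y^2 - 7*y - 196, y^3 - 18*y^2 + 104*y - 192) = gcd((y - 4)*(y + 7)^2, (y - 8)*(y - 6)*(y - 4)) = y - 4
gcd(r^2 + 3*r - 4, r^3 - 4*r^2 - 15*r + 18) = r - 1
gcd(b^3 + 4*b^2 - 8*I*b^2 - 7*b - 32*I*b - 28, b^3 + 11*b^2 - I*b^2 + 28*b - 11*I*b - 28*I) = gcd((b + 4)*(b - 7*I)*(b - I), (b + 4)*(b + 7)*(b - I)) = b^2 + b*(4 - I) - 4*I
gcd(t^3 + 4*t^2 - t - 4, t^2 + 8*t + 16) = t + 4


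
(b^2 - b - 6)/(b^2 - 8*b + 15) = (b + 2)/(b - 5)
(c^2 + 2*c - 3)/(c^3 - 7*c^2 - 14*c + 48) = (c - 1)/(c^2 - 10*c + 16)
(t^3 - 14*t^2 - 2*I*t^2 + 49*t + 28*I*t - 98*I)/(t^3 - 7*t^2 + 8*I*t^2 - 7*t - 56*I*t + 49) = (t^2 - t*(7 + 2*I) + 14*I)/(t^2 + 8*I*t - 7)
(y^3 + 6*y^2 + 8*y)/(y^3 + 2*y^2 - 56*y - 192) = y*(y + 2)/(y^2 - 2*y - 48)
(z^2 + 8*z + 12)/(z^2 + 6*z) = (z + 2)/z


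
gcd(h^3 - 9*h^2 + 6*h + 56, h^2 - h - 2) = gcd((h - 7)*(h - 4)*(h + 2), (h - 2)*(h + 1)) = 1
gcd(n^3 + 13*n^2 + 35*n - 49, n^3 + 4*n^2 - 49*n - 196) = n + 7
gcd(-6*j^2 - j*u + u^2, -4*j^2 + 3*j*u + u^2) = 1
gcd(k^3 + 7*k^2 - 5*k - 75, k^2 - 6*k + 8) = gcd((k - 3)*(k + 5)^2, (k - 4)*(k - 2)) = 1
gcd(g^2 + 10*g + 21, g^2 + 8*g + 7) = g + 7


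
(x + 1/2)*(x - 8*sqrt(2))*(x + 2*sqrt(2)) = x^3 - 6*sqrt(2)*x^2 + x^2/2 - 32*x - 3*sqrt(2)*x - 16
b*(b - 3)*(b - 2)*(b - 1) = b^4 - 6*b^3 + 11*b^2 - 6*b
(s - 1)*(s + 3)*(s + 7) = s^3 + 9*s^2 + 11*s - 21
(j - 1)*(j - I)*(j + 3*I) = j^3 - j^2 + 2*I*j^2 + 3*j - 2*I*j - 3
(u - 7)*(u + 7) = u^2 - 49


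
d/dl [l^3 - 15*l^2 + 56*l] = 3*l^2 - 30*l + 56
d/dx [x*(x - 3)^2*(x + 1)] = 4*x^3 - 15*x^2 + 6*x + 9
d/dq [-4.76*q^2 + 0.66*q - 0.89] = 0.66 - 9.52*q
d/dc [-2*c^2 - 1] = -4*c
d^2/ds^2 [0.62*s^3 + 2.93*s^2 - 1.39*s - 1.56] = 3.72*s + 5.86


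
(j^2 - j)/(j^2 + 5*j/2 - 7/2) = 2*j/(2*j + 7)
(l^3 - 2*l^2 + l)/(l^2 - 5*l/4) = 4*(l^2 - 2*l + 1)/(4*l - 5)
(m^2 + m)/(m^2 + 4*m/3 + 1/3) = 3*m/(3*m + 1)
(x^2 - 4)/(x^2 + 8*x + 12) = (x - 2)/(x + 6)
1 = 1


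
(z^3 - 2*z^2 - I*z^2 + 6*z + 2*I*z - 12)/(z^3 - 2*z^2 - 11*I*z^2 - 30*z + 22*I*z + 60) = (z^2 - I*z + 6)/(z^2 - 11*I*z - 30)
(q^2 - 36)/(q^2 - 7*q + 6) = (q + 6)/(q - 1)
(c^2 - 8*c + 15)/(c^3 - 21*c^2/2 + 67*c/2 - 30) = 2*(c - 3)/(2*c^2 - 11*c + 12)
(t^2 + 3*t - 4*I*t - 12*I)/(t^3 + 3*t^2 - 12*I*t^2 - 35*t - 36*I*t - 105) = (t - 4*I)/(t^2 - 12*I*t - 35)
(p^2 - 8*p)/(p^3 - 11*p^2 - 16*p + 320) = p/(p^2 - 3*p - 40)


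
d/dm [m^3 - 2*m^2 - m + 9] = 3*m^2 - 4*m - 1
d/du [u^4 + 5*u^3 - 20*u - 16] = 4*u^3 + 15*u^2 - 20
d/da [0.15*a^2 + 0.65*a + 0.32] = 0.3*a + 0.65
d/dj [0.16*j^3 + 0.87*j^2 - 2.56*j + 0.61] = 0.48*j^2 + 1.74*j - 2.56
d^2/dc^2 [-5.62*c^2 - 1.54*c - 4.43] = -11.2400000000000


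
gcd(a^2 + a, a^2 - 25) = 1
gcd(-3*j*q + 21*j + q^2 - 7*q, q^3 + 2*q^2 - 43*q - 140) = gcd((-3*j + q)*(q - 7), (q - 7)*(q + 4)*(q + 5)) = q - 7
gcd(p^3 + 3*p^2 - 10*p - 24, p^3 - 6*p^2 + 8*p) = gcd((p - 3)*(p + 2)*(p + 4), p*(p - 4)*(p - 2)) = 1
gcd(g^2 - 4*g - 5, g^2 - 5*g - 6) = g + 1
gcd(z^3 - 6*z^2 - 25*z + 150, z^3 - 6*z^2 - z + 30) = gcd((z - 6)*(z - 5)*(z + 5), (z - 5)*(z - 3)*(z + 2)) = z - 5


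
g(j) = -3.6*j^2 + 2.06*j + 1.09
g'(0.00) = 2.06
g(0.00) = 1.09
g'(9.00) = -62.74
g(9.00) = -271.97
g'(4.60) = -31.06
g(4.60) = -65.61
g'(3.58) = -23.72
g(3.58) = -37.67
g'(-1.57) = 13.36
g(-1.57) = -11.02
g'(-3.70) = 28.70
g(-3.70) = -55.82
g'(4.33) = -29.12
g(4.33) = -57.49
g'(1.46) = -8.45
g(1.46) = -3.58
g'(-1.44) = 12.43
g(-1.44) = -9.34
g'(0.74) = -3.27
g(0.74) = 0.64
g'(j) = 2.06 - 7.2*j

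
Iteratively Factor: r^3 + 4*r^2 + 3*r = (r)*(r^2 + 4*r + 3) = r*(r + 1)*(r + 3)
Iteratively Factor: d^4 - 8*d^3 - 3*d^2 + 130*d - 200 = (d - 2)*(d^3 - 6*d^2 - 15*d + 100) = (d - 5)*(d - 2)*(d^2 - d - 20) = (d - 5)^2*(d - 2)*(d + 4)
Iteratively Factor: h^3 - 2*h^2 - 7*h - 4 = (h + 1)*(h^2 - 3*h - 4) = (h + 1)^2*(h - 4)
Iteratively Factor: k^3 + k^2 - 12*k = (k + 4)*(k^2 - 3*k) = k*(k + 4)*(k - 3)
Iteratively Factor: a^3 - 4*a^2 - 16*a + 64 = (a - 4)*(a^2 - 16) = (a - 4)*(a + 4)*(a - 4)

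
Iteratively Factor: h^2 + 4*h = (h)*(h + 4)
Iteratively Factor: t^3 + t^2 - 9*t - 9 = (t + 1)*(t^2 - 9) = (t + 1)*(t + 3)*(t - 3)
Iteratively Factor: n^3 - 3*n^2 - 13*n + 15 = (n + 3)*(n^2 - 6*n + 5) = (n - 1)*(n + 3)*(n - 5)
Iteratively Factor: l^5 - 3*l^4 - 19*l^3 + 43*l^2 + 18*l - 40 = (l + 1)*(l^4 - 4*l^3 - 15*l^2 + 58*l - 40) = (l - 2)*(l + 1)*(l^3 - 2*l^2 - 19*l + 20) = (l - 2)*(l - 1)*(l + 1)*(l^2 - l - 20) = (l - 5)*(l - 2)*(l - 1)*(l + 1)*(l + 4)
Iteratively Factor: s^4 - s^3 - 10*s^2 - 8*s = (s + 1)*(s^3 - 2*s^2 - 8*s) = (s + 1)*(s + 2)*(s^2 - 4*s) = (s - 4)*(s + 1)*(s + 2)*(s)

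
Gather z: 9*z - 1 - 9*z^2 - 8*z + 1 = -9*z^2 + z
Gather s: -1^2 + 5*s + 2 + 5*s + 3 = 10*s + 4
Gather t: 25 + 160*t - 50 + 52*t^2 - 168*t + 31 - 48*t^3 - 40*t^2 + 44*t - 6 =-48*t^3 + 12*t^2 + 36*t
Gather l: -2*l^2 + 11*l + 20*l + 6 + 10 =-2*l^2 + 31*l + 16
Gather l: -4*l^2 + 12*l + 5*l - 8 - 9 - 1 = -4*l^2 + 17*l - 18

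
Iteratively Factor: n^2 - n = (n)*(n - 1)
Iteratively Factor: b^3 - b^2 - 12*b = (b)*(b^2 - b - 12) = b*(b - 4)*(b + 3)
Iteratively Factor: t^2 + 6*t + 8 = (t + 2)*(t + 4)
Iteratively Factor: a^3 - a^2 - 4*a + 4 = (a - 1)*(a^2 - 4) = (a - 2)*(a - 1)*(a + 2)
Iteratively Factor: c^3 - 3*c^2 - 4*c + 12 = (c - 3)*(c^2 - 4) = (c - 3)*(c + 2)*(c - 2)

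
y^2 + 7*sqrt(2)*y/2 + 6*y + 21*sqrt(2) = (y + 6)*(y + 7*sqrt(2)/2)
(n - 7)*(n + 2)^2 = n^3 - 3*n^2 - 24*n - 28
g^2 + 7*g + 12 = (g + 3)*(g + 4)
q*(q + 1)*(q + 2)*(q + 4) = q^4 + 7*q^3 + 14*q^2 + 8*q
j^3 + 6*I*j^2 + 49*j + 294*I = (j - 7*I)*(j + 6*I)*(j + 7*I)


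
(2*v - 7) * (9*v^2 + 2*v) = 18*v^3 - 59*v^2 - 14*v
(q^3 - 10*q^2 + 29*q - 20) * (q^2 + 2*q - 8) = q^5 - 8*q^4 + q^3 + 118*q^2 - 272*q + 160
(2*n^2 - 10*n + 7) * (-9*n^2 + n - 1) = -18*n^4 + 92*n^3 - 75*n^2 + 17*n - 7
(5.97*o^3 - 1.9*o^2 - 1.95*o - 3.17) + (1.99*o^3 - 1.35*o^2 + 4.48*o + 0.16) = 7.96*o^3 - 3.25*o^2 + 2.53*o - 3.01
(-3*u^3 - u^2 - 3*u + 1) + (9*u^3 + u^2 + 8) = 6*u^3 - 3*u + 9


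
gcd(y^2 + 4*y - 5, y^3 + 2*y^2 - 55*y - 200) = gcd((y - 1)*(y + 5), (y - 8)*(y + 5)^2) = y + 5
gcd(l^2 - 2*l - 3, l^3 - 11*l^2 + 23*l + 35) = l + 1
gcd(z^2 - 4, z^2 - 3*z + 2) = z - 2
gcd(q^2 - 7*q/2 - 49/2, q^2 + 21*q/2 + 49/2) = q + 7/2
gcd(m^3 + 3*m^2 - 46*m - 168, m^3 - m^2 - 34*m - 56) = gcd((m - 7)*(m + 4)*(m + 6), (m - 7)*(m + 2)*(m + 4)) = m^2 - 3*m - 28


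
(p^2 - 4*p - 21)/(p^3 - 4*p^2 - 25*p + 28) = (p + 3)/(p^2 + 3*p - 4)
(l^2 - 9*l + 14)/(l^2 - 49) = (l - 2)/(l + 7)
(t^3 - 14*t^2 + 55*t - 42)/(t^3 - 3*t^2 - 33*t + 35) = (t - 6)/(t + 5)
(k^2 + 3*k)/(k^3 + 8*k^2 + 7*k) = (k + 3)/(k^2 + 8*k + 7)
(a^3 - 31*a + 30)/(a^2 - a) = a + 1 - 30/a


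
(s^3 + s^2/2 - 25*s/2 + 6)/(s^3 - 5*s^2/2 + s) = (s^2 + s - 12)/(s*(s - 2))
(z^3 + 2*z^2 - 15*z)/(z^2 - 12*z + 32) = z*(z^2 + 2*z - 15)/(z^2 - 12*z + 32)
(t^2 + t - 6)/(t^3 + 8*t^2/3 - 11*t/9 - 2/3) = 9*(t - 2)/(9*t^2 - 3*t - 2)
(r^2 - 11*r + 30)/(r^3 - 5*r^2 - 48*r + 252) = (r - 5)/(r^2 + r - 42)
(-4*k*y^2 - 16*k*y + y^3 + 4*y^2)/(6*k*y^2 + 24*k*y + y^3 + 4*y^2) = (-4*k + y)/(6*k + y)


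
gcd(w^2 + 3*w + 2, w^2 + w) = w + 1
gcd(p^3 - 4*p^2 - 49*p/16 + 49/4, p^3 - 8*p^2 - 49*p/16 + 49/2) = p^2 - 49/16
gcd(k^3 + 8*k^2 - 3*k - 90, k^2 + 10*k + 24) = k + 6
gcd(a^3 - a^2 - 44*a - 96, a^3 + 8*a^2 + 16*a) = a + 4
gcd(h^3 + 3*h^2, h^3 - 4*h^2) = h^2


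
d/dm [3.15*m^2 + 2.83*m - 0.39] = 6.3*m + 2.83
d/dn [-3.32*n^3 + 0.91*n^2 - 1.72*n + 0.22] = -9.96*n^2 + 1.82*n - 1.72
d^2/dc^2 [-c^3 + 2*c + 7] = -6*c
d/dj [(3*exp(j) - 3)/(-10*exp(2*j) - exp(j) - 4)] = 3*(-(1 - exp(j))*(20*exp(j) + 1) - 10*exp(2*j) - exp(j) - 4)*exp(j)/(10*exp(2*j) + exp(j) + 4)^2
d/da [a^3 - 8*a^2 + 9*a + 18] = 3*a^2 - 16*a + 9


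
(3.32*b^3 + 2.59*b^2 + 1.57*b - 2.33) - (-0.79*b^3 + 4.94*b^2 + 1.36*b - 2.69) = 4.11*b^3 - 2.35*b^2 + 0.21*b + 0.36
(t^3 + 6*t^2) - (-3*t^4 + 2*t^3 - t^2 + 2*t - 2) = 3*t^4 - t^3 + 7*t^2 - 2*t + 2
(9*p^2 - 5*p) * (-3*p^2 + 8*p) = -27*p^4 + 87*p^3 - 40*p^2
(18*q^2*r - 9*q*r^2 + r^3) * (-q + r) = -18*q^3*r + 27*q^2*r^2 - 10*q*r^3 + r^4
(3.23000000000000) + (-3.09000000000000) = 0.140000000000000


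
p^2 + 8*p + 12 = (p + 2)*(p + 6)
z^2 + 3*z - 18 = (z - 3)*(z + 6)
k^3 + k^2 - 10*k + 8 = (k - 2)*(k - 1)*(k + 4)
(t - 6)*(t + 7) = t^2 + t - 42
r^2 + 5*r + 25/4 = (r + 5/2)^2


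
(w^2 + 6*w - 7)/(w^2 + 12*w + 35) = (w - 1)/(w + 5)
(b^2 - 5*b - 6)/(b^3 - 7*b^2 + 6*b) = (b + 1)/(b*(b - 1))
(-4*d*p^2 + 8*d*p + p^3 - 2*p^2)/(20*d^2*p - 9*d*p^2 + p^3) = (p - 2)/(-5*d + p)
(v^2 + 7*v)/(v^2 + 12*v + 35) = v/(v + 5)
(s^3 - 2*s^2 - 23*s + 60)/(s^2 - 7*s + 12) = s + 5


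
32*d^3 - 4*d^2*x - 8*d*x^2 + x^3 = (-8*d + x)*(-2*d + x)*(2*d + x)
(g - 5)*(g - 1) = g^2 - 6*g + 5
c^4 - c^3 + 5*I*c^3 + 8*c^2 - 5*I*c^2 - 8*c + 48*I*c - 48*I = (c - 1)*(c - 3*I)*(c + 4*I)^2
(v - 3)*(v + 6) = v^2 + 3*v - 18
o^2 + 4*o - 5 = (o - 1)*(o + 5)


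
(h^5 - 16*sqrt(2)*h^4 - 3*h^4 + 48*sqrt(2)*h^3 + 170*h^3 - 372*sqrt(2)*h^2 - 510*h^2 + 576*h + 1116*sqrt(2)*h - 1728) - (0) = h^5 - 16*sqrt(2)*h^4 - 3*h^4 + 48*sqrt(2)*h^3 + 170*h^3 - 372*sqrt(2)*h^2 - 510*h^2 + 576*h + 1116*sqrt(2)*h - 1728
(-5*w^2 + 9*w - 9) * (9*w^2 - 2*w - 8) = -45*w^4 + 91*w^3 - 59*w^2 - 54*w + 72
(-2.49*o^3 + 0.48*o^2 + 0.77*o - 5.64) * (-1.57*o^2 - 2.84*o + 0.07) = 3.9093*o^5 + 6.318*o^4 - 2.7464*o^3 + 6.7016*o^2 + 16.0715*o - 0.3948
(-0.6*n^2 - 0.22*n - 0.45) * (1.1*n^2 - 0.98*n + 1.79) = -0.66*n^4 + 0.346*n^3 - 1.3534*n^2 + 0.0472*n - 0.8055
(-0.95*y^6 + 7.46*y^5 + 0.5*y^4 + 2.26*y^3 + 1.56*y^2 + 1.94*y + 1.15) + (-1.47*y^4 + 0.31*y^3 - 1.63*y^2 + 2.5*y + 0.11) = -0.95*y^6 + 7.46*y^5 - 0.97*y^4 + 2.57*y^3 - 0.0699999999999998*y^2 + 4.44*y + 1.26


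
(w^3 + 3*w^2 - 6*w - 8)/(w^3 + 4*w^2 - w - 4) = (w - 2)/(w - 1)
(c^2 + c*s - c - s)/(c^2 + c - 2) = (c + s)/(c + 2)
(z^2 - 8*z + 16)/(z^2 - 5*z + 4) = (z - 4)/(z - 1)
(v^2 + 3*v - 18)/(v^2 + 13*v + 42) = (v - 3)/(v + 7)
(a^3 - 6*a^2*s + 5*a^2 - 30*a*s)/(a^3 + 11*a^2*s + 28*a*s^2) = (a^2 - 6*a*s + 5*a - 30*s)/(a^2 + 11*a*s + 28*s^2)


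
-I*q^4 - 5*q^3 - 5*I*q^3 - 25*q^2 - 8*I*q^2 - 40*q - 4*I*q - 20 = (q + 2)^2*(q - 5*I)*(-I*q - I)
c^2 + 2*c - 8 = (c - 2)*(c + 4)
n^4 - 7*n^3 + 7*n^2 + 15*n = n*(n - 5)*(n - 3)*(n + 1)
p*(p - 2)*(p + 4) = p^3 + 2*p^2 - 8*p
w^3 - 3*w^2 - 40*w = w*(w - 8)*(w + 5)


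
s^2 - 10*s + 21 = (s - 7)*(s - 3)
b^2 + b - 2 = (b - 1)*(b + 2)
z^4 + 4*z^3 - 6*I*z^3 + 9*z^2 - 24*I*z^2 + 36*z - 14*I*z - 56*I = (z + 4)*(z - 7*I)*(z - I)*(z + 2*I)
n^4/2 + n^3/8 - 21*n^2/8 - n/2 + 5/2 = (n/2 + 1)*(n - 2)*(n - 1)*(n + 5/4)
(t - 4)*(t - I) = t^2 - 4*t - I*t + 4*I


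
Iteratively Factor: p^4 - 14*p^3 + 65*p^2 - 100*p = (p - 4)*(p^3 - 10*p^2 + 25*p) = (p - 5)*(p - 4)*(p^2 - 5*p) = p*(p - 5)*(p - 4)*(p - 5)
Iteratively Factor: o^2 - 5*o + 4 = (o - 4)*(o - 1)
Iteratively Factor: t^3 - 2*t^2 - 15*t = (t + 3)*(t^2 - 5*t) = (t - 5)*(t + 3)*(t)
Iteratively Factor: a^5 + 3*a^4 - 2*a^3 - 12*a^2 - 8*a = (a + 1)*(a^4 + 2*a^3 - 4*a^2 - 8*a) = a*(a + 1)*(a^3 + 2*a^2 - 4*a - 8) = a*(a + 1)*(a + 2)*(a^2 - 4) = a*(a - 2)*(a + 1)*(a + 2)*(a + 2)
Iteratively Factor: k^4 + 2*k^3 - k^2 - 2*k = (k + 1)*(k^3 + k^2 - 2*k) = (k + 1)*(k + 2)*(k^2 - k) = k*(k + 1)*(k + 2)*(k - 1)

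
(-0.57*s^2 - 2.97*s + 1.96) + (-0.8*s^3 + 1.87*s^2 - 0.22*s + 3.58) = -0.8*s^3 + 1.3*s^2 - 3.19*s + 5.54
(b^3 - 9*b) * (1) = b^3 - 9*b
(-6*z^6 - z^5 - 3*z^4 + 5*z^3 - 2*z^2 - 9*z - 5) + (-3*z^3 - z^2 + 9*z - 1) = -6*z^6 - z^5 - 3*z^4 + 2*z^3 - 3*z^2 - 6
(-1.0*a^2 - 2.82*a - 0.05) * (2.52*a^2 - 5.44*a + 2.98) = -2.52*a^4 - 1.6664*a^3 + 12.2348*a^2 - 8.1316*a - 0.149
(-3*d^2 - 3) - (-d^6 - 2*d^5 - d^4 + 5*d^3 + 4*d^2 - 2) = d^6 + 2*d^5 + d^4 - 5*d^3 - 7*d^2 - 1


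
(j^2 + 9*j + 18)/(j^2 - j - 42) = (j + 3)/(j - 7)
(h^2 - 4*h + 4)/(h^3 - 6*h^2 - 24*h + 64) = (h - 2)/(h^2 - 4*h - 32)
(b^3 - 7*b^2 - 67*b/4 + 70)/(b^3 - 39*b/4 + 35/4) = (b - 8)/(b - 1)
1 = 1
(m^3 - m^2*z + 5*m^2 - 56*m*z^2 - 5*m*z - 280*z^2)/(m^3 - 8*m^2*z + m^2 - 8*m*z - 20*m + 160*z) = (m + 7*z)/(m - 4)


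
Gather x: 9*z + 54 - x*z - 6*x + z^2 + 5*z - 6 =x*(-z - 6) + z^2 + 14*z + 48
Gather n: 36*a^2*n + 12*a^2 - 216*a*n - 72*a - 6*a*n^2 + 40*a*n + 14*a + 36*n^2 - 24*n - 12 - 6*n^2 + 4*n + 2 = 12*a^2 - 58*a + n^2*(30 - 6*a) + n*(36*a^2 - 176*a - 20) - 10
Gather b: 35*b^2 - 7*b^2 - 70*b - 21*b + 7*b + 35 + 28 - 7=28*b^2 - 84*b + 56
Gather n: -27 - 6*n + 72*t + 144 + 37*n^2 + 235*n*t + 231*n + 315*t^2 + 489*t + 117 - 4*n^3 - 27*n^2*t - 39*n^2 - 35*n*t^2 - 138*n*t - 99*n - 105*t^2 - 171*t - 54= -4*n^3 + n^2*(-27*t - 2) + n*(-35*t^2 + 97*t + 126) + 210*t^2 + 390*t + 180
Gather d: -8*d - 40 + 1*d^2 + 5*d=d^2 - 3*d - 40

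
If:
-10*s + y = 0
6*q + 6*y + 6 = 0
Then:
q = -y - 1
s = y/10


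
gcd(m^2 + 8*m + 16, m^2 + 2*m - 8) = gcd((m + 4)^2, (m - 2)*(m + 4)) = m + 4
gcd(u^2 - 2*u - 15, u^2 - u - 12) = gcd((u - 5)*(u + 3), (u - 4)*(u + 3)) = u + 3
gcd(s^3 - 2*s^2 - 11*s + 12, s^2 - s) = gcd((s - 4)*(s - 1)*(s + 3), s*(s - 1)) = s - 1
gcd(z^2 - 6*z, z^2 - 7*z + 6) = z - 6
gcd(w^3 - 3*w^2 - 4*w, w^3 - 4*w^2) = w^2 - 4*w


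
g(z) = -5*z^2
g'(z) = -10*z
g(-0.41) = -0.84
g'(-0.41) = 4.10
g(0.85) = -3.61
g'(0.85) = -8.50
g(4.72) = -111.39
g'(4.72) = -47.20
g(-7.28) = -264.99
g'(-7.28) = 72.80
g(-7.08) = -250.63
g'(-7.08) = 70.80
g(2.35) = -27.61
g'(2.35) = -23.50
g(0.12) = -0.07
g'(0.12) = -1.20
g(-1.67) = -13.94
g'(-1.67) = 16.70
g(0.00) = 0.00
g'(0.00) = 0.00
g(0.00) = 0.00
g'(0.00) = 0.00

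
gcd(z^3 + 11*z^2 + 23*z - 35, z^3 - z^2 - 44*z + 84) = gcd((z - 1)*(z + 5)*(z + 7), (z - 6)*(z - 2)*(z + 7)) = z + 7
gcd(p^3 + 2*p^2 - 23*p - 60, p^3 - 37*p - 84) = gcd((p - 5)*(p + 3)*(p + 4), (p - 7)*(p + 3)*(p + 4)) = p^2 + 7*p + 12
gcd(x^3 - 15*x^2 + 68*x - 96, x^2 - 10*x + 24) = x - 4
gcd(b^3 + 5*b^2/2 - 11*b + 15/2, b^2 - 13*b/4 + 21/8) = b - 3/2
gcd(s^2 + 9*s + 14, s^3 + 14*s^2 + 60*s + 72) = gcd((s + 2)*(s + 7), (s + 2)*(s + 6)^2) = s + 2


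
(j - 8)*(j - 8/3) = j^2 - 32*j/3 + 64/3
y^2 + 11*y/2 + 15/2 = (y + 5/2)*(y + 3)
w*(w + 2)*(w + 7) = w^3 + 9*w^2 + 14*w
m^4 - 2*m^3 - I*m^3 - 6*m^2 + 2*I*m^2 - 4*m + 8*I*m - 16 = (m - 4)*(m + 2)*(m - 2*I)*(m + I)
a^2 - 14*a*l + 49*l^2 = (a - 7*l)^2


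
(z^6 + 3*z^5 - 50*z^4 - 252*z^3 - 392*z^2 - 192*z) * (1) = z^6 + 3*z^5 - 50*z^4 - 252*z^3 - 392*z^2 - 192*z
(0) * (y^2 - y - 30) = 0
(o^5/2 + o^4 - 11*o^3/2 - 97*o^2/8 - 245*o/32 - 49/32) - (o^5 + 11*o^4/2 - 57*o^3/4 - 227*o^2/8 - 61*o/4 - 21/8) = -o^5/2 - 9*o^4/2 + 35*o^3/4 + 65*o^2/4 + 243*o/32 + 35/32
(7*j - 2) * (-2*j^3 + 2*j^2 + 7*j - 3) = -14*j^4 + 18*j^3 + 45*j^2 - 35*j + 6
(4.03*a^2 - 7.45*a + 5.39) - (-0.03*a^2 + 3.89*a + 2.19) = 4.06*a^2 - 11.34*a + 3.2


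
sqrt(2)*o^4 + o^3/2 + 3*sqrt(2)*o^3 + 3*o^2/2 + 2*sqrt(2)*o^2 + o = o*(o + 1)*(o + 2)*(sqrt(2)*o + 1/2)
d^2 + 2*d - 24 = (d - 4)*(d + 6)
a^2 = a^2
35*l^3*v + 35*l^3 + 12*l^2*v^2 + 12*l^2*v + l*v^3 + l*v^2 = (5*l + v)*(7*l + v)*(l*v + l)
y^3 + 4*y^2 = y^2*(y + 4)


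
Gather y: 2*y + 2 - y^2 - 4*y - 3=-y^2 - 2*y - 1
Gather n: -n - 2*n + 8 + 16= 24 - 3*n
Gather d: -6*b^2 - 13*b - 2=-6*b^2 - 13*b - 2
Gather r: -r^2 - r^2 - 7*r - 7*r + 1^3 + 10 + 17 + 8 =-2*r^2 - 14*r + 36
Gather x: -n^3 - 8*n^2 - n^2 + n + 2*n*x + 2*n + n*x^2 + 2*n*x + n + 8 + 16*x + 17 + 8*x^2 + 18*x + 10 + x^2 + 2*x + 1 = -n^3 - 9*n^2 + 4*n + x^2*(n + 9) + x*(4*n + 36) + 36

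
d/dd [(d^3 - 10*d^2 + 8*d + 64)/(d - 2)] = 2*(d^3 - 8*d^2 + 20*d - 40)/(d^2 - 4*d + 4)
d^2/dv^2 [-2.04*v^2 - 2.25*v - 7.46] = -4.08000000000000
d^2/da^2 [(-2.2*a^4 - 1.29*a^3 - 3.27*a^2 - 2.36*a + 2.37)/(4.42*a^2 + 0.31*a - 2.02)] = (-85.9601600000001*a^6 - 18.08664*a^5 + 116.58636*a^4 - 84.4916699999999*a^3 - 0.243372000000022*a^2 - 138.524196*a + 13.13465)/(86.350888*a^6 + 18.168852*a^5 - 117.116298*a^4 - 16.577033*a^3 + 53.523738*a^2 + 3.794772*a - 8.242408)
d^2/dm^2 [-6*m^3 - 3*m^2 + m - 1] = -36*m - 6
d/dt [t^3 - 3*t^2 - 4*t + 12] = 3*t^2 - 6*t - 4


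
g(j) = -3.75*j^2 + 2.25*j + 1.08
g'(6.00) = -42.75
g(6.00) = -120.42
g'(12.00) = -87.75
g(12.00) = -511.92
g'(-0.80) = 8.25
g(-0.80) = -3.12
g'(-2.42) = 20.40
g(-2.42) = -26.33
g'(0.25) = 0.38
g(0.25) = 1.41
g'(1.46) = -8.70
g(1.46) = -3.63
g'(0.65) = -2.62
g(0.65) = 0.96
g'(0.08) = 1.65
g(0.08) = 1.24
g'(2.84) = -19.05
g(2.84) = -22.78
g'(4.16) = -28.95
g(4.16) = -54.46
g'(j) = 2.25 - 7.5*j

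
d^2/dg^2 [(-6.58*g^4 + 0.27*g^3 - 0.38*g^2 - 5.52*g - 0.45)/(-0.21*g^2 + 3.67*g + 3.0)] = (0.580356*g^6 - 30.427236*g^5 + 506.879772*g^4 + 1152.59199*g^3 + 694.35927*g^2 + 4.20471000000003*g - 102.02139)/(0.009261*g^6 - 0.485541*g^5 + 8.088507*g^4 - 35.558263*g^3 - 115.5501*g^2 - 99.09*g - 27.0)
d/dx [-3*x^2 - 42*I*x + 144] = -6*x - 42*I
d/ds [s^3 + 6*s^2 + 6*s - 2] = 3*s^2 + 12*s + 6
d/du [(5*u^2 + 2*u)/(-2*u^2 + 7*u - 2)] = (39*u^2 - 20*u - 4)/(4*u^4 - 28*u^3 + 57*u^2 - 28*u + 4)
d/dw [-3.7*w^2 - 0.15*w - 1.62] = -7.4*w - 0.15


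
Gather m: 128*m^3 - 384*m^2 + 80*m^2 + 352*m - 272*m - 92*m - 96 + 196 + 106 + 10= 128*m^3 - 304*m^2 - 12*m + 216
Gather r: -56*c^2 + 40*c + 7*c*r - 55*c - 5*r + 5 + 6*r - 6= -56*c^2 - 15*c + r*(7*c + 1) - 1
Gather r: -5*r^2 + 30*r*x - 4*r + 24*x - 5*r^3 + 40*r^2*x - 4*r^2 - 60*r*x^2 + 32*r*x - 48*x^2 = -5*r^3 + r^2*(40*x - 9) + r*(-60*x^2 + 62*x - 4) - 48*x^2 + 24*x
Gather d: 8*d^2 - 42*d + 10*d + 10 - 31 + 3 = 8*d^2 - 32*d - 18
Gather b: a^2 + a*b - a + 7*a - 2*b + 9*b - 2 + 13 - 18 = a^2 + 6*a + b*(a + 7) - 7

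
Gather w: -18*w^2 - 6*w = -18*w^2 - 6*w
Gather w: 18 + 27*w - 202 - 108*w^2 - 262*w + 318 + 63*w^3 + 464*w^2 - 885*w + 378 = 63*w^3 + 356*w^2 - 1120*w + 512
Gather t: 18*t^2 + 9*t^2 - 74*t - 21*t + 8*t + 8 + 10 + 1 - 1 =27*t^2 - 87*t + 18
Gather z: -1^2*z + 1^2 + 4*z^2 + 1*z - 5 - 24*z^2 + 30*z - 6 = -20*z^2 + 30*z - 10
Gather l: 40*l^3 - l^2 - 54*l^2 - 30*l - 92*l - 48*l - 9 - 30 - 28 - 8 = 40*l^3 - 55*l^2 - 170*l - 75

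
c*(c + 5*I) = c^2 + 5*I*c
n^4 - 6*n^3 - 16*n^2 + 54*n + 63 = (n - 7)*(n - 3)*(n + 1)*(n + 3)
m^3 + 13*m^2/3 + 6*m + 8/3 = (m + 1)*(m + 4/3)*(m + 2)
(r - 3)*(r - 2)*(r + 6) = r^3 + r^2 - 24*r + 36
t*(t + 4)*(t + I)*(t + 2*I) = t^4 + 4*t^3 + 3*I*t^3 - 2*t^2 + 12*I*t^2 - 8*t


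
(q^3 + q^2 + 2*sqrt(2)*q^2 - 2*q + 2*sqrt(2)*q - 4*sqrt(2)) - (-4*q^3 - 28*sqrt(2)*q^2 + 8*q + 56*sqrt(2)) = 5*q^3 + q^2 + 30*sqrt(2)*q^2 - 10*q + 2*sqrt(2)*q - 60*sqrt(2)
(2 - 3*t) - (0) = 2 - 3*t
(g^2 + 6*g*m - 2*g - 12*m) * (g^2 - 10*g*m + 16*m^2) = g^4 - 4*g^3*m - 2*g^3 - 44*g^2*m^2 + 8*g^2*m + 96*g*m^3 + 88*g*m^2 - 192*m^3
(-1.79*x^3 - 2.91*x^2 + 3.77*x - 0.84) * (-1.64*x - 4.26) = 2.9356*x^4 + 12.3978*x^3 + 6.2138*x^2 - 14.6826*x + 3.5784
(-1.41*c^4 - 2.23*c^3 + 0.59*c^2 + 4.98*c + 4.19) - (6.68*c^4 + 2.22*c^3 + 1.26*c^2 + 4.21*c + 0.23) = -8.09*c^4 - 4.45*c^3 - 0.67*c^2 + 0.77*c + 3.96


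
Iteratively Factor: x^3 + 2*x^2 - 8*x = (x - 2)*(x^2 + 4*x) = x*(x - 2)*(x + 4)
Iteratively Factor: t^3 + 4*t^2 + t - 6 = (t + 2)*(t^2 + 2*t - 3) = (t + 2)*(t + 3)*(t - 1)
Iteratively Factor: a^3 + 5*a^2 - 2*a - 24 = (a + 4)*(a^2 + a - 6) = (a + 3)*(a + 4)*(a - 2)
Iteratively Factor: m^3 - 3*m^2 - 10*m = (m + 2)*(m^2 - 5*m) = (m - 5)*(m + 2)*(m)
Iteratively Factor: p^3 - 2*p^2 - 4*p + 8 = (p + 2)*(p^2 - 4*p + 4) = (p - 2)*(p + 2)*(p - 2)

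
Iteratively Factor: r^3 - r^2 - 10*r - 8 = (r - 4)*(r^2 + 3*r + 2) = (r - 4)*(r + 1)*(r + 2)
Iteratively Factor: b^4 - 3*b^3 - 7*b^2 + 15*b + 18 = (b - 3)*(b^3 - 7*b - 6) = (b - 3)*(b + 2)*(b^2 - 2*b - 3) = (b - 3)*(b + 1)*(b + 2)*(b - 3)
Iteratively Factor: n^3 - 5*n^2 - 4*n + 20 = (n - 5)*(n^2 - 4) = (n - 5)*(n - 2)*(n + 2)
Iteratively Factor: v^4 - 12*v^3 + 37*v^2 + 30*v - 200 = (v - 4)*(v^3 - 8*v^2 + 5*v + 50) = (v - 4)*(v + 2)*(v^2 - 10*v + 25) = (v - 5)*(v - 4)*(v + 2)*(v - 5)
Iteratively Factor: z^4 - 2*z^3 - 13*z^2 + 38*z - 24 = (z + 4)*(z^3 - 6*z^2 + 11*z - 6) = (z - 1)*(z + 4)*(z^2 - 5*z + 6) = (z - 2)*(z - 1)*(z + 4)*(z - 3)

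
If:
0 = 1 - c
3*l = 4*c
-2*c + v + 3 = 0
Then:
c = 1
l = 4/3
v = -1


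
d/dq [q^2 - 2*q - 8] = 2*q - 2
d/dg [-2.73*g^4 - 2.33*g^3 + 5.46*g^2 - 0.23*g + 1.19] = -10.92*g^3 - 6.99*g^2 + 10.92*g - 0.23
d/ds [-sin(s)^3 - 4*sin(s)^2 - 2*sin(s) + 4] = (-8*sin(s) + 3*cos(s)^2 - 5)*cos(s)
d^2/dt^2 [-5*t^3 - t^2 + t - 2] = -30*t - 2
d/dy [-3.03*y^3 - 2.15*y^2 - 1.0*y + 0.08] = -9.09*y^2 - 4.3*y - 1.0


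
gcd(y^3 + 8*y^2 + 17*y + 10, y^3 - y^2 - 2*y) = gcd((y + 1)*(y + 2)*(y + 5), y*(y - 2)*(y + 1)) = y + 1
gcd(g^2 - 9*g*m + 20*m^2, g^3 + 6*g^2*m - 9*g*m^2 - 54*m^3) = 1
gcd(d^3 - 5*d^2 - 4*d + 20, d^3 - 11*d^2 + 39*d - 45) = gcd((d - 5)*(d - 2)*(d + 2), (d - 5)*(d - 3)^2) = d - 5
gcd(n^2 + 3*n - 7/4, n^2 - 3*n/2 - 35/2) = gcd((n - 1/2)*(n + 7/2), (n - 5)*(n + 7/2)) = n + 7/2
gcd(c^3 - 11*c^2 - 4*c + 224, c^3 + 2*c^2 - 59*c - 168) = c - 8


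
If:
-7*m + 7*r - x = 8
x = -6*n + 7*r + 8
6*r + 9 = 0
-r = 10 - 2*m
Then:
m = 17/4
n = 61/8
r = -3/2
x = -193/4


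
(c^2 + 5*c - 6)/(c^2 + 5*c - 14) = (c^2 + 5*c - 6)/(c^2 + 5*c - 14)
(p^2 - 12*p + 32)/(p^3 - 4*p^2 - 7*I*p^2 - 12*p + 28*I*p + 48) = (p - 8)/(p^2 - 7*I*p - 12)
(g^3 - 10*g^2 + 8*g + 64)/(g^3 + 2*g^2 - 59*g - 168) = (g^2 - 2*g - 8)/(g^2 + 10*g + 21)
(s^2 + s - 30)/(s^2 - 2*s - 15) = (s + 6)/(s + 3)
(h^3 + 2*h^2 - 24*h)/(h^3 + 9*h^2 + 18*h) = (h - 4)/(h + 3)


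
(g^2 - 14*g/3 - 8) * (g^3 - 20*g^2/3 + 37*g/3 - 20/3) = g^5 - 34*g^4/3 + 319*g^3/9 - 98*g^2/9 - 608*g/9 + 160/3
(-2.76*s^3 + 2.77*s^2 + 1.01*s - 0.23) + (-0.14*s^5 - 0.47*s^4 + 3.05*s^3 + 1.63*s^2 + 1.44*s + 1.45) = -0.14*s^5 - 0.47*s^4 + 0.29*s^3 + 4.4*s^2 + 2.45*s + 1.22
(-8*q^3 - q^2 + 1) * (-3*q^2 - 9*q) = 24*q^5 + 75*q^4 + 9*q^3 - 3*q^2 - 9*q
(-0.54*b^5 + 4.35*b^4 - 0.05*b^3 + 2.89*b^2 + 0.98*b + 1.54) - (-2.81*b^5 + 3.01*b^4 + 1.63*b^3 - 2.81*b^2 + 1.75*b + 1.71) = 2.27*b^5 + 1.34*b^4 - 1.68*b^3 + 5.7*b^2 - 0.77*b - 0.17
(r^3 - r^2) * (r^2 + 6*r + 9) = r^5 + 5*r^4 + 3*r^3 - 9*r^2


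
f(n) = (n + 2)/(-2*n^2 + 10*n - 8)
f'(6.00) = 0.23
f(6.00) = -0.40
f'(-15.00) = 0.00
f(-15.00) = 0.02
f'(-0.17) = -0.31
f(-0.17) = -0.19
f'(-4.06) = -0.00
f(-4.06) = 0.03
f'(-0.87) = -0.10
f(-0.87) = -0.06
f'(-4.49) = -0.00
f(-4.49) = 0.03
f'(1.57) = -1.37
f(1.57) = 1.29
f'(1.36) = -3.71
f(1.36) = 1.77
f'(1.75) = -0.69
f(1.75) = 1.11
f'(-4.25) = -0.00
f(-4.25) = 0.03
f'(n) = (n + 2)*(4*n - 10)/(-2*n^2 + 10*n - 8)^2 + 1/(-2*n^2 + 10*n - 8) = (-n^2 + 5*n + (n + 2)*(2*n - 5) - 4)/(2*(n^2 - 5*n + 4)^2)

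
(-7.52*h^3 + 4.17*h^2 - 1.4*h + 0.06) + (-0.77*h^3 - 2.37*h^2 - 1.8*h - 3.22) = -8.29*h^3 + 1.8*h^2 - 3.2*h - 3.16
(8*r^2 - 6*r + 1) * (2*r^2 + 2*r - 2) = 16*r^4 + 4*r^3 - 26*r^2 + 14*r - 2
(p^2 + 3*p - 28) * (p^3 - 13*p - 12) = p^5 + 3*p^4 - 41*p^3 - 51*p^2 + 328*p + 336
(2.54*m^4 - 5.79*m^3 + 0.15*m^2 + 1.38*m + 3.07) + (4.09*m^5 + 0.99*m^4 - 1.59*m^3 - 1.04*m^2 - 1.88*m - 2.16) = 4.09*m^5 + 3.53*m^4 - 7.38*m^3 - 0.89*m^2 - 0.5*m + 0.91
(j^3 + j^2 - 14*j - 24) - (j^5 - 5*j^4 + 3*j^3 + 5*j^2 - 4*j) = -j^5 + 5*j^4 - 2*j^3 - 4*j^2 - 10*j - 24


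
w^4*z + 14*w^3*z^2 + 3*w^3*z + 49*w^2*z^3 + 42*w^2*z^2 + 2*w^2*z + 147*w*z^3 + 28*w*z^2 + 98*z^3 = (w + 2)*(w + 7*z)^2*(w*z + z)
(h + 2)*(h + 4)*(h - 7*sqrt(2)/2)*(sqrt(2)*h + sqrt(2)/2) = sqrt(2)*h^4 - 7*h^3 + 13*sqrt(2)*h^3/2 - 91*h^2/2 + 11*sqrt(2)*h^2 - 77*h + 4*sqrt(2)*h - 28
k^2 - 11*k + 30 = (k - 6)*(k - 5)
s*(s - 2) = s^2 - 2*s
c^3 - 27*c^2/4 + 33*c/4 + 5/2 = (c - 5)*(c - 2)*(c + 1/4)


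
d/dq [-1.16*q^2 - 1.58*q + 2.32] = -2.32*q - 1.58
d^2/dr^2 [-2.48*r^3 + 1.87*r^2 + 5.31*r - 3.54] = 3.74 - 14.88*r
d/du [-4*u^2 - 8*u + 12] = -8*u - 8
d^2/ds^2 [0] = 0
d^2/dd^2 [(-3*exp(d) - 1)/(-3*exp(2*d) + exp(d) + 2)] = (27*exp(4*d) + 45*exp(3*d) + 99*exp(2*d) + 19*exp(d) + 10)*exp(d)/(27*exp(6*d) - 27*exp(5*d) - 45*exp(4*d) + 35*exp(3*d) + 30*exp(2*d) - 12*exp(d) - 8)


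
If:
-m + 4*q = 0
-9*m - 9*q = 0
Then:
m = 0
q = 0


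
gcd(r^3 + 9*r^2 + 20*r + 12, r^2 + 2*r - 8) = 1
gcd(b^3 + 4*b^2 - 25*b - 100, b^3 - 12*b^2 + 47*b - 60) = b - 5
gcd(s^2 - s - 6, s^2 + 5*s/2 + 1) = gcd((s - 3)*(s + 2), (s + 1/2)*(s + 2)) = s + 2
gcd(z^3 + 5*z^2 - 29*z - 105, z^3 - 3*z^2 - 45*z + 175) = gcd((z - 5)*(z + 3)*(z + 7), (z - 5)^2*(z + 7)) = z^2 + 2*z - 35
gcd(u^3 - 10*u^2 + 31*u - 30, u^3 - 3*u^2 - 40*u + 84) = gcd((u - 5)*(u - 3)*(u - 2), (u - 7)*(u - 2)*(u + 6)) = u - 2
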